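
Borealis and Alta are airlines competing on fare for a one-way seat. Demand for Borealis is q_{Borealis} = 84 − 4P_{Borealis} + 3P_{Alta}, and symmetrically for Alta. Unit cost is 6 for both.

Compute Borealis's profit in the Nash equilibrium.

Borealis's profit: π = (P_{Borealis} − 6)(84 − 4P_{Borealis} + 3P_{Alta}).
∂π/∂P_{Borealis} = 108 − 8P_{Borealis} + 3P_{Alta} = 0 ⇒ P_{Borealis} = 13.5 + 0.375P_{Alta}.
By symmetry P_{Alta} = P_{Borealis}; substituting into the reaction function, 0.625P_{Borealis} = 13.5 and P_{Borealis} = 21.6.
q_{Borealis} = 84 − 4·21.6 + 3·21.6 = 62.4.
Profit = (21.6 − 6)·62.4 = 973.44.

973.44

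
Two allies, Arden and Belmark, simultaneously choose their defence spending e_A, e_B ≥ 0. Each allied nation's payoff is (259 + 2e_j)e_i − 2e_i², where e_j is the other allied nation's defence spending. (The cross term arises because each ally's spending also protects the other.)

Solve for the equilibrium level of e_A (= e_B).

129.5

Arden's payoff is (259 + 2e_B)e_A − 2e_A².
∂π/∂e_A = 259 + 2e_B − 4e_A = 0, so e_A = 64.75 + 0.5e_B.
Setting e_A = e_B in the reaction function: e_A = 64.75 + 0.5e_A, so e_A = 64.75 / 0.5 = 129.5.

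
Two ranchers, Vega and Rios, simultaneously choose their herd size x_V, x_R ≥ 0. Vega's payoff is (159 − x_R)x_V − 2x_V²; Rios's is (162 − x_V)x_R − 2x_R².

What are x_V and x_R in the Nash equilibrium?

Expanding Vega's payoff: 159x_V − x_Rx_V − 2x_V².
∂π/∂x_V = 159 − x_R − 4x_V = 0, so x_V = 39.75 − 0.25x_R.
Likewise for Rios: x_R = 40.5 − 0.25x_V.
Plugging x_R into Vega's best response: x_V = 39.75 − 0.25(40.5 − 0.25x_V) ⇒ 0.9375x_V = 29.625, so x_V = 31.6.
Then x_R = 40.5 − 0.25·31.6 = 32.6.

31.6, 32.6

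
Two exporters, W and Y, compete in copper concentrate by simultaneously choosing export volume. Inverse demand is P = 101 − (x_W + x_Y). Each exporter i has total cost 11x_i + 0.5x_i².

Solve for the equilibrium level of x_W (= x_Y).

Exporter W's profit: π = x_W(101 − (x_W + x_Y)) − 11x_W − 0.5x_W².
∂π/∂x_W = 90 − 3x_W − x_Y = 0, so x_W = 30 − (1/3)x_Y.
The game is symmetric, so in equilibrium x_Y = x_W: the reaction function gives (4/3)x_W = 30, hence x_W = 22.5.

22.5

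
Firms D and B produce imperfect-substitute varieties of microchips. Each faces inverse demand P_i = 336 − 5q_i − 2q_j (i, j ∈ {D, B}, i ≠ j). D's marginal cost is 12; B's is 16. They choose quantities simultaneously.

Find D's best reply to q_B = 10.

Firm D's profit: π = q_D(336 − 5q_D − 2q_B) − 12q_D.
∂π/∂q_D = 324 − 10q_D − 2q_B = 0 ⇒ q_D = 32.4 − 0.2q_B.
At q_B = 10: q_D = 32.4 − 0.2·10 = 30.4.

30.4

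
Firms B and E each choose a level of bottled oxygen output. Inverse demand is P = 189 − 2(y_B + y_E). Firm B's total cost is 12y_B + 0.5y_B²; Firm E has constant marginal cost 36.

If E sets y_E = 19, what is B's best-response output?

27.8

Firm B's profit: π = y_B(189 − 2(y_B + y_E)) − 12y_B − 0.5y_B².
∂π/∂y_B = 177 − 5y_B − 2y_E = 0, so y_B = 35.4 − 0.4y_E.
At y_E = 19: y_B = 35.4 − 0.4·19 = 27.8.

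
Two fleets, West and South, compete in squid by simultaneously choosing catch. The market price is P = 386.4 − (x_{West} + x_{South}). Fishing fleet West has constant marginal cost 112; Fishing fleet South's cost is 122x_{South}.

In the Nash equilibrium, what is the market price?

206.8

Fishing fleet West's profit: π = x_{West}(386.4 − (x_{West} + x_{South})) − 112x_{West}.
∂π/∂x_{West} = 274.4 − 2x_{West} − x_{South} = 0, so x_{West} = 137.2 − 0.5x_{South}.
By the same steps for South: x_{South} = 132.2 − 0.5x_{West}.
Plugging x_{South} into West's best response: x_{West} = 137.2 − 0.5(132.2 − 0.5x_{West}) ⇒ 0.75x_{West} = 71.1, so x_{West} = 94.8.
Then x_{South} = 132.2 − 0.5·94.8 = 84.8.
Equilibrium price: P = 386.4 − 179.6 = 206.8.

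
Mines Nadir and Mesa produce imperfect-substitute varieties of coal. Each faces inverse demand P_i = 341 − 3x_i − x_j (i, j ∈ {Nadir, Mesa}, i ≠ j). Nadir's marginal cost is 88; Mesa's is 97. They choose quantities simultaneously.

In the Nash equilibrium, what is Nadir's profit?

Mine Nadir's profit: π = x_{Nadir}(341 − 3x_{Nadir} − x_{Mesa}) − 88x_{Nadir}.
∂π/∂x_{Nadir} = 253 − 6x_{Nadir} − x_{Mesa} = 0 ⇒ x_{Nadir} = 253/6 − (1/6)x_{Mesa}.
Similarly x_{Mesa} = 122/3 − (1/6)x_{Nadir}.
Solving the two reaction functions simultaneously: (1 − (−1/6)(−1/6))x_{Nadir} = 253/6 − (1/6)·(122/3), so (35/36)x_{Nadir} = 637/18 and x_{Nadir} = 36.4.
Then x_{Mesa} = 122/3 − (1/6)·36.4 = 34.6.
P_{Nadir} = 341 − 3·36.4 − 34.6 = 197.2.
Profit = (197.2 − 88)·36.4 = 3974.88.

3974.88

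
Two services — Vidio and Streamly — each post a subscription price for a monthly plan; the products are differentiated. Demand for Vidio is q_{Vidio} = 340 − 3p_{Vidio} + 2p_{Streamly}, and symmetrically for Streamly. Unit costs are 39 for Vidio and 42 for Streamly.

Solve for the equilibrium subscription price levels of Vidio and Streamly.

Vidio's profit: π = (p_{Vidio} − 39)(340 − 3p_{Vidio} + 2p_{Streamly}).
∂π/∂p_{Vidio} = 457 − 6p_{Vidio} + 2p_{Streamly} = 0 ⇒ p_{Vidio} = 457/6 + (1/3)p_{Streamly}.
Similarly p_{Streamly} = 233/3 + (1/3)p_{Vidio}.
Solving the two reaction functions simultaneously: (1 − (1/3)(1/3))p_{Vidio} = 457/6 + (1/3)·(233/3), so (8/9)p_{Vidio} = 1837/18 and p_{Vidio} = 114.8125.
Then p_{Streamly} = 233/3 + (1/3)·114.8125 = 115.9375.

114.8125, 115.9375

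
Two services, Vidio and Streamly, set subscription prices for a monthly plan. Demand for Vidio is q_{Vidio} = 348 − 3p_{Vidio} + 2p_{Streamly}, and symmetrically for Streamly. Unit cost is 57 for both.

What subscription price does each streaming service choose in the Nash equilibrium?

129.75

Vidio's profit: π = (p_{Vidio} − 57)(348 − 3p_{Vidio} + 2p_{Streamly}).
∂π/∂p_{Vidio} = 519 − 6p_{Vidio} + 2p_{Streamly} = 0 ⇒ p_{Vidio} = 86.5 + (1/3)p_{Streamly}.
By symmetry p_{Streamly} = p_{Vidio}; substituting into the reaction function, (2/3)p_{Vidio} = 86.5 and p_{Vidio} = 129.75.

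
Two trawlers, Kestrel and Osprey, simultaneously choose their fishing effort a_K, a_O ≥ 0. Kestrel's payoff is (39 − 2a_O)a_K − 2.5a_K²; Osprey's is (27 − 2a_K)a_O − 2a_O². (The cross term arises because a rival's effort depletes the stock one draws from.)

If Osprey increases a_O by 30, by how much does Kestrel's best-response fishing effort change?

Expanding Kestrel's payoff: 39a_K − 2a_Oa_K − 2.5a_K².
∂π/∂a_K = 39 − 2a_O − 5a_K = 0, so a_K = 7.8 − 0.4a_O.
The reaction-function slope is −0.4, so a 30-unit rise in a_O moves a_K by −0.4 × 30 = −12. Kestrel's best response falls — the actions are strategic substitutes.

-12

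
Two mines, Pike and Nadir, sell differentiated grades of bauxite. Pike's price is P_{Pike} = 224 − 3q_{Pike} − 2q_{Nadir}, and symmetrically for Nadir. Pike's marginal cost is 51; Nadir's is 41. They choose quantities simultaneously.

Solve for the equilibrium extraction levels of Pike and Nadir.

Mine Pike's profit: π = q_{Pike}(224 − 3q_{Pike} − 2q_{Nadir}) − 51q_{Pike}.
∂π/∂q_{Pike} = 173 − 6q_{Pike} − 2q_{Nadir} = 0 ⇒ q_{Pike} = 173/6 − (1/3)q_{Nadir}.
Similarly q_{Nadir} = 30.5 − (1/3)q_{Pike}.
Solving the two reaction functions simultaneously: (1 − (−1/3)(−1/3))q_{Pike} = 173/6 − (1/3)·30.5, so (8/9)q_{Pike} = 56/3 and q_{Pike} = 21.
Then q_{Nadir} = 30.5 − (1/3)·21 = 23.5.

21, 23.5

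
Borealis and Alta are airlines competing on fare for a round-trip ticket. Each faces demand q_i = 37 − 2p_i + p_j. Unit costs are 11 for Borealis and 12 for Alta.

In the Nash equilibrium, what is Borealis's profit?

Borealis's profit: π = (p_{Borealis} − 11)(37 − 2p_{Borealis} + p_{Alta}).
∂π/∂p_{Borealis} = 59 − 4p_{Borealis} + p_{Alta} = 0 ⇒ p_{Borealis} = 14.75 + 0.25p_{Alta}.
Similarly p_{Alta} = 15.25 + 0.25p_{Borealis}.
Substituting the second reaction function into the first: p_{Borealis} = 14.75 + 0.25(15.25 + 0.25p_{Borealis}), which gives 0.9375p_{Borealis} = 18.5625 ⇒ p_{Borealis} = 19.8.
Then p_{Alta} = 15.25 + 0.25·19.8 = 20.2.
q_{Borealis} = 37 − 2·19.8 + 20.2 = 17.6.
Profit = (19.8 − 11)·17.6 = 154.88.

154.88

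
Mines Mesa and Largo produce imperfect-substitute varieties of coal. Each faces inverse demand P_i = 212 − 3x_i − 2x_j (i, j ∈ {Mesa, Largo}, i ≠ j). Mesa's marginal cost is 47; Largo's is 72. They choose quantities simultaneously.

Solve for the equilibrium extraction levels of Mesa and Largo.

22.1875, 15.9375

Mine Mesa's profit: π = x_{Mesa}(212 − 3x_{Mesa} − 2x_{Largo}) − 47x_{Mesa}.
∂π/∂x_{Mesa} = 165 − 6x_{Mesa} − 2x_{Largo} = 0 ⇒ x_{Mesa} = 27.5 − (1/3)x_{Largo}.
Similarly x_{Largo} = 70/3 − (1/3)x_{Mesa}.
Plugging x_{Largo} into Mesa's best response: x_{Mesa} = 27.5 − (1/3)(70/3 − (1/3)x_{Mesa}) ⇒ (8/9)x_{Mesa} = 355/18, so x_{Mesa} = 22.1875.
Then x_{Largo} = 70/3 − (1/3)·22.1875 = 15.9375.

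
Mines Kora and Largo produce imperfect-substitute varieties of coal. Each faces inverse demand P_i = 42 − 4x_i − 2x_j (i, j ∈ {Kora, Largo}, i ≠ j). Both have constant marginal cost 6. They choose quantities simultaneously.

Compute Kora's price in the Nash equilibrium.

20.4

Mine Kora's profit: π = x_{Kora}(42 − 4x_{Kora} − 2x_{Largo}) − 6x_{Kora}.
∂π/∂x_{Kora} = 36 − 8x_{Kora} − 2x_{Largo} = 0 ⇒ x_{Kora} = 4.5 − 0.25x_{Largo}.
By symmetry x_{Largo} = x_{Kora}; substituting into the reaction function, 1.25x_{Kora} = 4.5 and x_{Kora} = 3.6.
P_{Kora} = 42 − 4·3.6 − 2·3.6 = 20.4.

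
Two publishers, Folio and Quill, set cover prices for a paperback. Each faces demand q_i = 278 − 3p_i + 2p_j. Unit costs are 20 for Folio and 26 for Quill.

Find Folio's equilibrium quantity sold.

Folio's profit: π = (p_{Folio} − 20)(278 − 3p_{Folio} + 2p_{Quill}).
∂π/∂p_{Folio} = 338 − 6p_{Folio} + 2p_{Quill} = 0 ⇒ p_{Folio} = 169/3 + (1/3)p_{Quill}.
Similarly p_{Quill} = 178/3 + (1/3)p_{Folio}.
Plugging p_{Quill} into Folio's best response: p_{Folio} = 169/3 + (1/3)(178/3 + (1/3)p_{Folio}) ⇒ (8/9)p_{Folio} = 685/9, so p_{Folio} = 85.625.
Then p_{Quill} = 178/3 + (1/3)·85.625 = 87.875.
q_{Folio} = 278 − 3·85.625 + 2·87.875 = 196.875.

196.875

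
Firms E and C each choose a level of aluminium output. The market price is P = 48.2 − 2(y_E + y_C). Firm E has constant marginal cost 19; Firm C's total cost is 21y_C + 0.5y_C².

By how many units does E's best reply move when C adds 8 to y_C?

-4

Firm E's profit: π = y_E(48.2 − 2(y_E + y_C)) − 19y_E.
∂π/∂y_E = 29.2 − 4y_E − 2y_C = 0, so y_E = 7.3 − 0.5y_C.
The reaction-function slope is −0.5, so an 8-unit rise in y_C moves y_E by −0.5 × 8 = −4. E's best response falls — the actions are strategic substitutes.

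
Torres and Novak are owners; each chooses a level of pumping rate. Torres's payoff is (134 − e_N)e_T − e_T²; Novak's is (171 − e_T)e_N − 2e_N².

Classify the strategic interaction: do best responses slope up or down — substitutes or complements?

Expanding Torres's payoff: 134e_T − e_Ne_T − e_T².
∂π/∂e_T = 134 − e_N − 2e_T = 0, so e_T = 67 − 0.5e_N.
The best-response slope de_T/de_N = −0.5 < 0: the reaction function is downward-sloping, so the choices are strategic substitutes.

strategic substitutes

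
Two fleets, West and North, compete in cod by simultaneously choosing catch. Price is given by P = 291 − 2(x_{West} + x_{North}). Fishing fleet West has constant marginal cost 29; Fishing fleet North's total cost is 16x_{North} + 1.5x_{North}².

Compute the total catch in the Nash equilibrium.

Fishing fleet West's profit: π = x_{West}(291 − 2(x_{West} + x_{North})) − 29x_{West}.
∂π/∂x_{West} = 262 − 4x_{West} − 2x_{North} = 0, so x_{West} = 65.5 − 0.5x_{North}.
For North: ∂π/∂x_{North} = 275 − 7x_{North} − 2x_{West} = 0 ⇒ x_{North} = 275/7 − (2/7)x_{West}.
Solving the two reaction functions simultaneously: (1 − (−0.5)(−2/7))x_{West} = 65.5 − 0.5·(275/7), so (6/7)x_{West} = 321/7 and x_{West} = 53.5.
Then x_{North} = 275/7 − (2/7)·53.5 = 24.
Total catch: 53.5 + 24 = 77.5.

77.5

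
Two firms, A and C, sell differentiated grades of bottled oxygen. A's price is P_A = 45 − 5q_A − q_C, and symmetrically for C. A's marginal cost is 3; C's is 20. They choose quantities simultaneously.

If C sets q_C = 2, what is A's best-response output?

Firm A's profit: π = q_A(45 − 5q_A − q_C) − 3q_A.
∂π/∂q_A = 42 − 10q_A − q_C = 0 ⇒ q_A = 4.2 − 0.1q_C.
At q_C = 2: q_A = 4.2 − 0.1·2 = 4.

4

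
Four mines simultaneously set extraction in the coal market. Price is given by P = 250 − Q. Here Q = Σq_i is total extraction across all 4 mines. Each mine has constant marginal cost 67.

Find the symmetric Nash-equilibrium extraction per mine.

36.6

A representative mine's profit is π_i = q_i(250 − Q) − 67q_i, with Q = q_i + Σ_{j≠i} q_j.
First-order condition: 183 − 2q_i − Σ_{j≠i} q_j = 0.
With identical mines, set every q_j = q: then 183 − 2q − 3q = 0, i.e. q = 183/5 = 36.6.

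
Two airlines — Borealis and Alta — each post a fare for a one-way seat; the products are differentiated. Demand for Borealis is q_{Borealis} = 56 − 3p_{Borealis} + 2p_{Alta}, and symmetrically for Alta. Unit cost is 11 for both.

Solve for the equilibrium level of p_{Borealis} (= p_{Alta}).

Borealis's profit: π = (p_{Borealis} − 11)(56 − 3p_{Borealis} + 2p_{Alta}).
∂π/∂p_{Borealis} = 89 − 6p_{Borealis} + 2p_{Alta} = 0 ⇒ p_{Borealis} = 89/6 + (1/3)p_{Alta}.
By symmetry p_{Alta} = p_{Borealis}; substituting into the reaction function, (2/3)p_{Borealis} = 89/6 and p_{Borealis} = 22.25.

22.25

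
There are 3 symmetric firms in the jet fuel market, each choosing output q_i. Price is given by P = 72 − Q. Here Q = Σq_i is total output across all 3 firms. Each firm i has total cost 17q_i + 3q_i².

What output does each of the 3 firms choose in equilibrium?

A representative firm's profit is π_i = q_i(72 − Q) − 17q_i − 3q_i², with Q = q_i + Σ_{j≠i} q_j.
First-order condition: 55 − 8q_i − Σ_{j≠i} q_j = 0.
In a symmetric equilibrium every firm chooses the same q, so Σ_{j≠i} q_j = 2q. The condition becomes 55 − 10q = 0, giving q = 55/10 = 5.5.

5.5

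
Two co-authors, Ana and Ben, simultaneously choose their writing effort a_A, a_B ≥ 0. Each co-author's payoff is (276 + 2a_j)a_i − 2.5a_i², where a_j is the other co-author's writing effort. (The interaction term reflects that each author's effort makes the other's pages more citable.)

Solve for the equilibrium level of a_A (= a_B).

92

Ana's payoff is (276 + 2a_B)a_A − 2.5a_A².
∂π/∂a_A = 276 + 2a_B − 5a_A = 0, so a_A = 55.2 + 0.4a_B.
Setting a_A = a_B in the reaction function: a_A = 55.2 + 0.4a_A, so a_A = 55.2 / 0.6 = 92.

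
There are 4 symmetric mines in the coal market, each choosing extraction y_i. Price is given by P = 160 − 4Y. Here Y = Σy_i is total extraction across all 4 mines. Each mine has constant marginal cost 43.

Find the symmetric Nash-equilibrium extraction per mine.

5.85

A representative mine's profit is π_i = y_i(160 − 4Y) − 43y_i, with Y = y_i + Σ_{j≠i} y_j.
First-order condition: 117 − 8y_i − 4Σ_{j≠i} y_j = 0.
In a symmetric equilibrium every mine chooses the same y, so Σ_{j≠i} y_j = 3y. The condition becomes 117 − 20y = 0, giving y = 117/20 = 5.85.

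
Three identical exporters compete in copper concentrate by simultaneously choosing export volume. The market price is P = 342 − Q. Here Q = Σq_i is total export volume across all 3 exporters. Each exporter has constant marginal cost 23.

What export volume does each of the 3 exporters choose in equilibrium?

79.75

A representative exporter's profit is π_i = q_i(342 − Q) − 23q_i, with Q = q_i + Σ_{j≠i} q_j.
First-order condition: 319 − 2q_i − Σ_{j≠i} q_j = 0.
With identical exporters, set every q_j = q: then 319 − 2q − 2q = 0, i.e. q = 319/4 = 79.75.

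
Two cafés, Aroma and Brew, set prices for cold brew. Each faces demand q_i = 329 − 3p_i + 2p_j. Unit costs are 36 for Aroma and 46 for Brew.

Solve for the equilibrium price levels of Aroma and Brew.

111.125, 114.875

Aroma's profit: π = (p_{Aroma} − 36)(329 − 3p_{Aroma} + 2p_{Brew}).
∂π/∂p_{Aroma} = 437 − 6p_{Aroma} + 2p_{Brew} = 0 ⇒ p_{Aroma} = 437/6 + (1/3)p_{Brew}.
Similarly p_{Brew} = 467/6 + (1/3)p_{Aroma}.
Plugging p_{Brew} into Aroma's best response: p_{Aroma} = 437/6 + (1/3)(467/6 + (1/3)p_{Aroma}) ⇒ (8/9)p_{Aroma} = 889/9, so p_{Aroma} = 111.125.
Then p_{Brew} = 467/6 + (1/3)·111.125 = 114.875.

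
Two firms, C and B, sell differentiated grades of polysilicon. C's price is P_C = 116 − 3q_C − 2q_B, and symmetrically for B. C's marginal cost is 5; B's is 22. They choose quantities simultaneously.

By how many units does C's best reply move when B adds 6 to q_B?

-2

Firm C's profit: π = q_C(116 − 3q_C − 2q_B) − 5q_C.
∂π/∂q_C = 111 − 6q_C − 2q_B = 0 ⇒ q_C = 18.5 − (1/3)q_B.
The reaction-function slope is −1/3, so a 6-unit rise in q_B moves q_C by −1/3 × 6 = −2. C's best response falls — the actions are strategic substitutes.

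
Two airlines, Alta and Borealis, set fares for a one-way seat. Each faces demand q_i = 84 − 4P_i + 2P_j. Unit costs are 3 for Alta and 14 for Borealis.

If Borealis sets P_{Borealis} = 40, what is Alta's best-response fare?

Alta's profit: π = (P_{Alta} − 3)(84 − 4P_{Alta} + 2P_{Borealis}).
∂π/∂P_{Alta} = 96 − 8P_{Alta} + 2P_{Borealis} = 0 ⇒ P_{Alta} = 12 + 0.25P_{Borealis}.
At P_{Borealis} = 40: P_{Alta} = 12 + 0.25·40 = 22.

22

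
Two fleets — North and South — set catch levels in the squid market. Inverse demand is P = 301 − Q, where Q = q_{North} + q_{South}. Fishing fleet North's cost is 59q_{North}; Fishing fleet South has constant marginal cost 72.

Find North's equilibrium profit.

Fishing fleet North's profit: π = q_{North}(301 − (q_{North} + q_{South})) − 59q_{North}.
∂π/∂q_{North} = 242 − 2q_{North} − q_{South} = 0, so q_{North} = 121 − 0.5q_{South}.
By the same steps for South: q_{South} = 114.5 − 0.5q_{North}.
Plugging q_{South} into North's best response: q_{North} = 121 − 0.5(114.5 − 0.5q_{North}) ⇒ 0.75q_{North} = 63.75, so q_{North} = 85.
Then q_{South} = 114.5 − 0.5·85 = 72.
Price P = 301 − 157 = 144.
North's profit: (144 − 59)·85 = 7225.

7225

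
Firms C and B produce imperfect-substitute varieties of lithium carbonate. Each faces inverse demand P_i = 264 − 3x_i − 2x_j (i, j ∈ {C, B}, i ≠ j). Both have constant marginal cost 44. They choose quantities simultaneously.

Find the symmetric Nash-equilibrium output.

27.5

Firm C's profit: π = x_C(264 − 3x_C − 2x_B) − 44x_C.
∂π/∂x_C = 220 − 6x_C − 2x_B = 0 ⇒ x_C = 110/3 − (1/3)x_B.
The game is symmetric, so in equilibrium x_B = x_C: the reaction function gives (4/3)x_C = 110/3, hence x_C = 27.5.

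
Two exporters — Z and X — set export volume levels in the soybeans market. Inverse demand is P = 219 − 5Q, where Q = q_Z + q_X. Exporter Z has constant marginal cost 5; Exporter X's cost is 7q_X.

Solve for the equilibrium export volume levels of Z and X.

Exporter Z's profit: π = q_Z(219 − 5(q_Z + q_X)) − 5q_Z.
∂π/∂q_Z = 214 − 10q_Z − 5q_X = 0, so q_Z = 21.4 − 0.5q_X.
By the same steps for X: q_X = 21.2 − 0.5q_Z.
Substituting the second reaction function into the first: q_Z = 21.4 − 0.5(21.2 − 0.5q_Z), which gives 0.75q_Z = 10.8 ⇒ q_Z = 14.4.
Then q_X = 21.2 − 0.5·14.4 = 14.

14.4, 14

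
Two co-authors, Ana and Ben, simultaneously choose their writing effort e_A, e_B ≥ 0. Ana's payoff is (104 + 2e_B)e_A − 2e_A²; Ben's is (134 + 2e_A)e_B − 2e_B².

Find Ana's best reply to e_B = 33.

Expanding Ana's payoff: 104e_A + 2e_Be_A − 2e_A².
∂π/∂e_A = 104 + 2e_B − 4e_A = 0, so e_A = 26 + 0.5e_B.
At e_B = 33: e_A = 26 + 0.5·33 = 42.5.

42.5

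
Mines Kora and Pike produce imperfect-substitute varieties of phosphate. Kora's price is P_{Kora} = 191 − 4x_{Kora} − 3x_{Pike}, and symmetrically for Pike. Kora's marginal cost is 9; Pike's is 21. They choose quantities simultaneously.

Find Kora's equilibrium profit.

1183.36

Mine Kora's profit: π = x_{Kora}(191 − 4x_{Kora} − 3x_{Pike}) − 9x_{Kora}.
∂π/∂x_{Kora} = 182 − 8x_{Kora} − 3x_{Pike} = 0 ⇒ x_{Kora} = 22.75 − 0.375x_{Pike}.
Similarly x_{Pike} = 21.25 − 0.375x_{Kora}.
Solving the two reaction functions simultaneously: (1 − (−0.375)(−0.375))x_{Kora} = 22.75 − 0.375·21.25, so (55/64)x_{Kora} = 473/32 and x_{Kora} = 17.2.
Then x_{Pike} = 21.25 − 0.375·17.2 = 14.8.
P_{Kora} = 191 − 4·17.2 − 3·14.8 = 77.8.
Profit = (77.8 − 9)·17.2 = 1183.36.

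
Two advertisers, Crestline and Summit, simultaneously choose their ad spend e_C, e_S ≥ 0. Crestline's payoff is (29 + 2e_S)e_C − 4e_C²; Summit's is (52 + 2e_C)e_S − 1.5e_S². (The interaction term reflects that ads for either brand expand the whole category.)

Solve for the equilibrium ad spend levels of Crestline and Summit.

9.55, 23.7

Expanding Crestline's payoff: 29e_C + 2e_Se_C − 4e_C².
∂π/∂e_C = 29 + 2e_S − 8e_C = 0, so e_C = 3.625 + 0.25e_S.
Likewise for Summit: e_S = 52/3 + (2/3)e_C.
Substituting the second reaction function into the first: e_C = 3.625 + 0.25(52/3 + (2/3)e_C), which gives (5/6)e_C = 191/24 ⇒ e_C = 9.55.
Then e_S = 52/3 + (2/3)·9.55 = 23.7.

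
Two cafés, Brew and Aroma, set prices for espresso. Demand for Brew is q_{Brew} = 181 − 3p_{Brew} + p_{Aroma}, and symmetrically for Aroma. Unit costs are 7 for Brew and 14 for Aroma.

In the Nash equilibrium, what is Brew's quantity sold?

Brew's profit: π = (p_{Brew} − 7)(181 − 3p_{Brew} + p_{Aroma}).
∂π/∂p_{Brew} = 202 − 6p_{Brew} + p_{Aroma} = 0 ⇒ p_{Brew} = 101/3 + (1/6)p_{Aroma}.
Similarly p_{Aroma} = 223/6 + (1/6)p_{Brew}.
Plugging p_{Aroma} into Brew's best response: p_{Brew} = 101/3 + (1/6)(223/6 + (1/6)p_{Brew}) ⇒ (35/36)p_{Brew} = 1435/36, so p_{Brew} = 41.
Then p_{Aroma} = 223/6 + (1/6)·41 = 44.
q_{Brew} = 181 − 3·41 + 44 = 102.

102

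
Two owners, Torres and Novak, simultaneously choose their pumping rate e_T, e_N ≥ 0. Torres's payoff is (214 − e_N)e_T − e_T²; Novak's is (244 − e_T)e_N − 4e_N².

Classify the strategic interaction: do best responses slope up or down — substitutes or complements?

Expanding Torres's payoff: 214e_T − e_Ne_T − e_T².
∂π/∂e_T = 214 − e_N − 2e_T = 0, so e_T = 107 − 0.5e_N.
The best-response slope de_T/de_N = −0.5 < 0: the reaction function is downward-sloping, so the choices are strategic substitutes.

strategic substitutes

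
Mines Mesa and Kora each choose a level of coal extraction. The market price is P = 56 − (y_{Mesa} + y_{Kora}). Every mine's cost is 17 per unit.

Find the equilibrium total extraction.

26

Mine Mesa's profit: π = y_{Mesa}(56 − (y_{Mesa} + y_{Kora})) − 17y_{Mesa}.
∂π/∂y_{Mesa} = 39 − 2y_{Mesa} − y_{Kora} = 0, so y_{Mesa} = 19.5 − 0.5y_{Kora}.
By symmetry y_{Kora} = y_{Mesa}; substituting into the reaction function, 1.5y_{Mesa} = 19.5 and y_{Mesa} = 13.
Total extraction: 13 + 13 = 26.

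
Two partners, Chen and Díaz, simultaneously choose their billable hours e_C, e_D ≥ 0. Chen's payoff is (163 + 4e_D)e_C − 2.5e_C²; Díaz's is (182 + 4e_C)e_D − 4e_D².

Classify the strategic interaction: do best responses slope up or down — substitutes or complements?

Expanding Chen's payoff: 163e_C + 4e_De_C − 2.5e_C².
∂π/∂e_C = 163 + 4e_D − 5e_C = 0, so e_C = 32.6 + 0.8e_D.
The best-response slope de_C/de_D = 0.8 > 0: the reaction function is upward-sloping, so the choices are strategic complements.

strategic complements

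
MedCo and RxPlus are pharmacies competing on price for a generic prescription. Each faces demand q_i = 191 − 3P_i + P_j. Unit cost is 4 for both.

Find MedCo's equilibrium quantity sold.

MedCo's profit: π = (P_{MedCo} − 4)(191 − 3P_{MedCo} + P_{RxPlus}).
∂π/∂P_{MedCo} = 203 − 6P_{MedCo} + P_{RxPlus} = 0 ⇒ P_{MedCo} = 203/6 + (1/6)P_{RxPlus}.
Setting P_{MedCo} = P_{RxPlus} in the reaction function: P_{MedCo} = 203/6 + (1/6)P_{MedCo}, so P_{MedCo} = (203/6) / (5/6) = 40.6.
q_{MedCo} = 191 − 3·40.6 + 40.6 = 109.8.

109.8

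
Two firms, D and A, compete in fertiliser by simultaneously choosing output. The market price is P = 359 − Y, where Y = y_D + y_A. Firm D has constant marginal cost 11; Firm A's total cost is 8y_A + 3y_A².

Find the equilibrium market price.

Firm D's profit: π = y_D(359 − (y_D + y_A)) − 11y_D.
∂π/∂y_D = 348 − 2y_D − y_A = 0, so y_D = 174 − 0.5y_A.
For A: ∂π/∂y_A = 351 − 8y_A − y_D = 0 ⇒ y_A = 43.875 − 0.125y_D.
Substituting the second reaction function into the first: y_D = 174 − 0.5(43.875 − 0.125y_D), which gives 0.9375y_D = 152.0625 ⇒ y_D = 162.2.
Then y_A = 43.875 − 0.125·162.2 = 23.6.
Equilibrium price: P = 359 − 185.8 = 173.2.

173.2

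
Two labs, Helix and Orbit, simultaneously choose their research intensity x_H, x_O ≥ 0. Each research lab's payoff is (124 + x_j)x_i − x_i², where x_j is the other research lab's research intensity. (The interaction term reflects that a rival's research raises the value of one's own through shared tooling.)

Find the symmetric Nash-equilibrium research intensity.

Helix's payoff is (124 + x_O)x_H − x_H².
∂π/∂x_H = 124 + x_O − 2x_H = 0, so x_H = 62 + 0.5x_O.
By symmetry x_O = x_H; substituting into the reaction function, 0.5x_H = 62 and x_H = 124.

124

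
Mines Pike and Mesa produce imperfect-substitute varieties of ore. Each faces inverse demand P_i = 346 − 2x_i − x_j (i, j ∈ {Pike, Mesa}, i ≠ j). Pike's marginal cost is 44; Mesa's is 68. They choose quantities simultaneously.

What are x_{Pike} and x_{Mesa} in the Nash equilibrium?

Mine Pike's profit: π = x_{Pike}(346 − 2x_{Pike} − x_{Mesa}) − 44x_{Pike}.
∂π/∂x_{Pike} = 302 − 4x_{Pike} − x_{Mesa} = 0 ⇒ x_{Pike} = 75.5 − 0.25x_{Mesa}.
Similarly x_{Mesa} = 69.5 − 0.25x_{Pike}.
Substituting the second reaction function into the first: x_{Pike} = 75.5 − 0.25(69.5 − 0.25x_{Pike}), which gives 0.9375x_{Pike} = 58.125 ⇒ x_{Pike} = 62.
Then x_{Mesa} = 69.5 − 0.25·62 = 54.

62, 54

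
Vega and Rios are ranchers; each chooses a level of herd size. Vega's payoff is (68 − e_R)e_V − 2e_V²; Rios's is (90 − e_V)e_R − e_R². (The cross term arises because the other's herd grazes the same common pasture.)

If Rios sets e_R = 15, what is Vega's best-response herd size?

Expanding Vega's payoff: 68e_V − e_Re_V − 2e_V².
∂π/∂e_V = 68 − e_R − 4e_V = 0, so e_V = 17 − 0.25e_R.
At e_R = 15: e_V = 17 − 0.25·15 = 13.25.

13.25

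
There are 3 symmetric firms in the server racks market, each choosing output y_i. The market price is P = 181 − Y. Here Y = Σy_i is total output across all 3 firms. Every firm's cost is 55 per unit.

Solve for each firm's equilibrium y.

A representative firm's profit is π_i = y_i(181 − Y) − 55y_i, with Y = y_i + Σ_{j≠i} y_j.
First-order condition: 126 − 2y_i − Σ_{j≠i} y_j = 0.
Imposing symmetry (y_j = y for all j) turns Σ_{j≠i} y_j into 2y, so 126 = 4y and y = 31.5.

31.5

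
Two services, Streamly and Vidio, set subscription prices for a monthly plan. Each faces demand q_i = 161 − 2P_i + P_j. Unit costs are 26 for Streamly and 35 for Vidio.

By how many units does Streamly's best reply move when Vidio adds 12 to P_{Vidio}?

Streamly's profit: π = (P_{Streamly} − 26)(161 − 2P_{Streamly} + P_{Vidio}).
∂π/∂P_{Streamly} = 213 − 4P_{Streamly} + P_{Vidio} = 0 ⇒ P_{Streamly} = 53.25 + 0.25P_{Vidio}.
The reaction-function slope is 0.25, so a 12-unit rise in P_{Vidio} moves P_{Streamly} by 0.25 × 12 = 3. Streamly's best response rises — the actions are strategic complements.

3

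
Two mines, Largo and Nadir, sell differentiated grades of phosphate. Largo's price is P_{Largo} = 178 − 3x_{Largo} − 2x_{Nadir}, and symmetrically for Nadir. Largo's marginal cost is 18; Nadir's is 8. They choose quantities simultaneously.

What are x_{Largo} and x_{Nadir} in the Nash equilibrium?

19.375, 21.875

Mine Largo's profit: π = x_{Largo}(178 − 3x_{Largo} − 2x_{Nadir}) − 18x_{Largo}.
∂π/∂x_{Largo} = 160 − 6x_{Largo} − 2x_{Nadir} = 0 ⇒ x_{Largo} = 80/3 − (1/3)x_{Nadir}.
Similarly x_{Nadir} = 85/3 − (1/3)x_{Largo}.
Substituting the second reaction function into the first: x_{Largo} = 80/3 − (1/3)(85/3 − (1/3)x_{Largo}), which gives (8/9)x_{Largo} = 155/9 ⇒ x_{Largo} = 19.375.
Then x_{Nadir} = 85/3 − (1/3)·19.375 = 21.875.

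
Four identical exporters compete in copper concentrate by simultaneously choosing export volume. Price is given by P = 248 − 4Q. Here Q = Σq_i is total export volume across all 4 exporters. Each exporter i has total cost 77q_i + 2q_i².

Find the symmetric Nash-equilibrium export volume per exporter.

A representative exporter's profit is π_i = q_i(248 − 4Q) − 77q_i − 2q_i², with Q = q_i + Σ_{j≠i} q_j.
First-order condition: 171 − 12q_i − 4Σ_{j≠i} q_j = 0.
Imposing symmetry (q_j = q for all j) turns Σ_{j≠i} q_j into 3q, so 171 = 24q and q = 7.125.

7.125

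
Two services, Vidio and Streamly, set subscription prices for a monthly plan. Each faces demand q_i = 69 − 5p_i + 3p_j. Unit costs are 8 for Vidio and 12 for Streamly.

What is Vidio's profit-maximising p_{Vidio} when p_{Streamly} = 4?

Vidio's profit: π = (p_{Vidio} − 8)(69 − 5p_{Vidio} + 3p_{Streamly}).
∂π/∂p_{Vidio} = 109 − 10p_{Vidio} + 3p_{Streamly} = 0 ⇒ p_{Vidio} = 10.9 + 0.3p_{Streamly}.
At p_{Streamly} = 4: p_{Vidio} = 10.9 + 0.3·4 = 12.1.

12.1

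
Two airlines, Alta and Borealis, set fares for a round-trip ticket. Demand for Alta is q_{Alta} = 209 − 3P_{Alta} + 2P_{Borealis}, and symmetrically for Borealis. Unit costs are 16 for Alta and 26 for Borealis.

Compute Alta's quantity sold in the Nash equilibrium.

Alta's profit: π = (P_{Alta} − 16)(209 − 3P_{Alta} + 2P_{Borealis}).
∂π/∂P_{Alta} = 257 − 6P_{Alta} + 2P_{Borealis} = 0 ⇒ P_{Alta} = 257/6 + (1/3)P_{Borealis}.
Similarly P_{Borealis} = 287/6 + (1/3)P_{Alta}.
Solving the two reaction functions simultaneously: (1 − (1/3)(1/3))P_{Alta} = 257/6 + (1/3)·(287/6), so (8/9)P_{Alta} = 529/9 and P_{Alta} = 66.125.
Then P_{Borealis} = 287/6 + (1/3)·66.125 = 69.875.
q_{Alta} = 209 − 3·66.125 + 2·69.875 = 150.375.

150.375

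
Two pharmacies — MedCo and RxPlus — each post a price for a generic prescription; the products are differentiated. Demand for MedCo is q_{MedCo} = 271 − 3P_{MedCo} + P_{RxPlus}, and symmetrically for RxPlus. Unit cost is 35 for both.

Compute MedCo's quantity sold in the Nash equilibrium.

MedCo's profit: π = (P_{MedCo} − 35)(271 − 3P_{MedCo} + P_{RxPlus}).
∂π/∂P_{MedCo} = 376 − 6P_{MedCo} + P_{RxPlus} = 0 ⇒ P_{MedCo} = 188/3 + (1/6)P_{RxPlus}.
Setting P_{MedCo} = P_{RxPlus} in the reaction function: P_{MedCo} = 188/3 + (1/6)P_{MedCo}, so P_{MedCo} = (188/3) / (5/6) = 75.2.
q_{MedCo} = 271 − 3·75.2 + 75.2 = 120.6.

120.6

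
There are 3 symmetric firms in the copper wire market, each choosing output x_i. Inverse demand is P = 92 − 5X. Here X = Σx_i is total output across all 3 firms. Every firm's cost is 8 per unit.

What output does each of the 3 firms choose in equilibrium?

A representative firm's profit is π_i = x_i(92 − 5X) − 8x_i, with X = x_i + Σ_{j≠i} x_j.
First-order condition: 84 − 10x_i − 5Σ_{j≠i} x_j = 0.
With identical firms, set every x_j = x: then 84 − 10x − 10x = 0, i.e. x = 84/20 = 4.2.

4.2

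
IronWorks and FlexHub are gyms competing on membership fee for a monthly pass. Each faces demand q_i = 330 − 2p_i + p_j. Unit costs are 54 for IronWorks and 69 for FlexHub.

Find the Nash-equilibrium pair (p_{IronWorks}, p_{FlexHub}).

IronWorks's profit: π = (p_{IronWorks} − 54)(330 − 2p_{IronWorks} + p_{FlexHub}).
∂π/∂p_{IronWorks} = 438 − 4p_{IronWorks} + p_{FlexHub} = 0 ⇒ p_{IronWorks} = 109.5 + 0.25p_{FlexHub}.
Similarly p_{FlexHub} = 117 + 0.25p_{IronWorks}.
Solving the two reaction functions simultaneously: (1 − (0.25)(0.25))p_{IronWorks} = 109.5 + 0.25·117, so 0.9375p_{IronWorks} = 138.75 and p_{IronWorks} = 148.
Then p_{FlexHub} = 117 + 0.25·148 = 154.

148, 154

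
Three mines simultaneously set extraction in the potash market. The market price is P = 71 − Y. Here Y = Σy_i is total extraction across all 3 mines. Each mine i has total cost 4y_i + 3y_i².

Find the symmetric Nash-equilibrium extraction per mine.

A representative mine's profit is π_i = y_i(71 − Y) − 4y_i − 3y_i², with Y = y_i + Σ_{j≠i} y_j.
First-order condition: 67 − 8y_i − Σ_{j≠i} y_j = 0.
In a symmetric equilibrium every mine chooses the same y, so Σ_{j≠i} y_j = 2y. The condition becomes 67 − 10y = 0, giving y = 67/10 = 6.7.

6.7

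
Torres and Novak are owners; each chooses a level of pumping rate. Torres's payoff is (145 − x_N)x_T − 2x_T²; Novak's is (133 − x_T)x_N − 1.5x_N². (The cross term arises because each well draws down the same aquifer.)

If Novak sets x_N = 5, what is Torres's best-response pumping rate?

35

Expanding Torres's payoff: 145x_T − x_Nx_T − 2x_T².
∂π/∂x_T = 145 − x_N − 4x_T = 0, so x_T = 36.25 − 0.25x_N.
At x_N = 5: x_T = 36.25 − 0.25·5 = 35.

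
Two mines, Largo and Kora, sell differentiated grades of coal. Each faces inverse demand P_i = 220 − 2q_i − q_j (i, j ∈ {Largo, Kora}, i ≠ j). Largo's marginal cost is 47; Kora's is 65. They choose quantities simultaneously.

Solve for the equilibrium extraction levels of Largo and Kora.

Mine Largo's profit: π = q_{Largo}(220 − 2q_{Largo} − q_{Kora}) − 47q_{Largo}.
∂π/∂q_{Largo} = 173 − 4q_{Largo} − q_{Kora} = 0 ⇒ q_{Largo} = 43.25 − 0.25q_{Kora}.
Similarly q_{Kora} = 38.75 − 0.25q_{Largo}.
Substituting the second reaction function into the first: q_{Largo} = 43.25 − 0.25(38.75 − 0.25q_{Largo}), which gives 0.9375q_{Largo} = 33.5625 ⇒ q_{Largo} = 35.8.
Then q_{Kora} = 38.75 − 0.25·35.8 = 29.8.

35.8, 29.8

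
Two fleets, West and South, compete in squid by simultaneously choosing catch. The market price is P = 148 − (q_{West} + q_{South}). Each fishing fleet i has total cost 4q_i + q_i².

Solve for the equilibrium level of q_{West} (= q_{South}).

Fishing fleet West's profit: π = q_{West}(148 − (q_{West} + q_{South})) − 4q_{West} − q_{West}².
∂π/∂q_{West} = 144 − 4q_{West} − q_{South} = 0, so q_{West} = 36 − 0.25q_{South}.
The game is symmetric, so in equilibrium q_{South} = q_{West}: the reaction function gives 1.25q_{West} = 36, hence q_{West} = 28.8.

28.8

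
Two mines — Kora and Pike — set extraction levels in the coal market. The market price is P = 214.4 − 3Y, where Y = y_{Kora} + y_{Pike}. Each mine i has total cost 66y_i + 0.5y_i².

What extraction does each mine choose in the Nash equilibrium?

Mine Kora's profit: π = y_{Kora}(214.4 − 3(y_{Kora} + y_{Pike})) − 66y_{Kora} − 0.5y_{Kora}².
∂π/∂y_{Kora} = 148.4 − 7y_{Kora} − 3y_{Pike} = 0, so y_{Kora} = 21.2 − (3/7)y_{Pike}.
By symmetry y_{Pike} = y_{Kora}; substituting into the reaction function, (10/7)y_{Kora} = 21.2 and y_{Kora} = 14.84.

14.84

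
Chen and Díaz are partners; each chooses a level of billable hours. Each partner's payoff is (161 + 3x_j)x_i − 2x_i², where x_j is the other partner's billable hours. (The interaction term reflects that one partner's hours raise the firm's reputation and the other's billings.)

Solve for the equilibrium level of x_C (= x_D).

Chen's payoff is (161 + 3x_D)x_C − 2x_C².
∂π/∂x_C = 161 + 3x_D − 4x_C = 0, so x_C = 40.25 + 0.75x_D.
Setting x_C = x_D in the reaction function: x_C = 40.25 + 0.75x_C, so x_C = 40.25 / 0.25 = 161.

161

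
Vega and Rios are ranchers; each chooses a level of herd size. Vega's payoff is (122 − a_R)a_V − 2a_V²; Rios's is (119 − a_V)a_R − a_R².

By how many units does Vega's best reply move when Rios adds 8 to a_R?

-2

Expanding Vega's payoff: 122a_V − a_Ra_V − 2a_V².
∂π/∂a_V = 122 − a_R − 4a_V = 0, so a_V = 30.5 − 0.25a_R.
The reaction-function slope is −0.25, so an 8-unit rise in a_R moves a_V by −0.25 × 8 = −2. Vega's best response falls — the actions are strategic substitutes.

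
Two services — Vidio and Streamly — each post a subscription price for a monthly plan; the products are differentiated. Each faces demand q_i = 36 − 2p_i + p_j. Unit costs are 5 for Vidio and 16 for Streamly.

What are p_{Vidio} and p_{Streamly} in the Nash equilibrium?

Vidio's profit: π = (p_{Vidio} − 5)(36 − 2p_{Vidio} + p_{Streamly}).
∂π/∂p_{Vidio} = 46 − 4p_{Vidio} + p_{Streamly} = 0 ⇒ p_{Vidio} = 11.5 + 0.25p_{Streamly}.
Similarly p_{Streamly} = 17 + 0.25p_{Vidio}.
Substituting the second reaction function into the first: p_{Vidio} = 11.5 + 0.25(17 + 0.25p_{Vidio}), which gives 0.9375p_{Vidio} = 15.75 ⇒ p_{Vidio} = 16.8.
Then p_{Streamly} = 17 + 0.25·16.8 = 21.2.

16.8, 21.2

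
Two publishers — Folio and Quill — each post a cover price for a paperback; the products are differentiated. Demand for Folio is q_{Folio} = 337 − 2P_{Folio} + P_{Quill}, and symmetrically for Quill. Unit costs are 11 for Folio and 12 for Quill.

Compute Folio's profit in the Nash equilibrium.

Folio's profit: π = (P_{Folio} − 11)(337 − 2P_{Folio} + P_{Quill}).
∂π/∂P_{Folio} = 359 − 4P_{Folio} + P_{Quill} = 0 ⇒ P_{Folio} = 89.75 + 0.25P_{Quill}.
Similarly P_{Quill} = 90.25 + 0.25P_{Folio}.
Substituting the second reaction function into the first: P_{Folio} = 89.75 + 0.25(90.25 + 0.25P_{Folio}), which gives 0.9375P_{Folio} = 112.3125 ⇒ P_{Folio} = 119.8.
Then P_{Quill} = 90.25 + 0.25·119.8 = 120.2.
q_{Folio} = 337 − 2·119.8 + 120.2 = 217.6.
Profit = (119.8 − 11)·217.6 = 23674.88.

23674.88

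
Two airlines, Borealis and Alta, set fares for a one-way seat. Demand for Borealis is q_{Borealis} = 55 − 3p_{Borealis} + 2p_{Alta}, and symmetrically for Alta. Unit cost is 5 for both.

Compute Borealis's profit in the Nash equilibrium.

Borealis's profit: π = (p_{Borealis} − 5)(55 − 3p_{Borealis} + 2p_{Alta}).
∂π/∂p_{Borealis} = 70 − 6p_{Borealis} + 2p_{Alta} = 0 ⇒ p_{Borealis} = 35/3 + (1/3)p_{Alta}.
Setting p_{Borealis} = p_{Alta} in the reaction function: p_{Borealis} = 35/3 + (1/3)p_{Borealis}, so p_{Borealis} = (35/3) / (2/3) = 17.5.
q_{Borealis} = 55 − 3·17.5 + 2·17.5 = 37.5.
Profit = (17.5 − 5)·37.5 = 468.75.

468.75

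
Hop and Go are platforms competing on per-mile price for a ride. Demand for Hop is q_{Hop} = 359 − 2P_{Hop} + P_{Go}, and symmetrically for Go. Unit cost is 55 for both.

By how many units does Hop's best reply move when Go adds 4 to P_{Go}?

Hop's profit: π = (P_{Hop} − 55)(359 − 2P_{Hop} + P_{Go}).
∂π/∂P_{Hop} = 469 − 4P_{Hop} + P_{Go} = 0 ⇒ P_{Hop} = 117.25 + 0.25P_{Go}.
The reaction-function slope is 0.25, so a 4-unit rise in P_{Go} moves P_{Hop} by 0.25 × 4 = 1. Hop's best response rises — the actions are strategic complements.

1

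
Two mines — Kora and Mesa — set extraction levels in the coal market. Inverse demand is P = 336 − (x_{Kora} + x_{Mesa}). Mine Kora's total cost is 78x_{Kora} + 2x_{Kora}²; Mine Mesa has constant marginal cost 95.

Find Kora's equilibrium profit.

1875

Mine Kora's profit: π = x_{Kora}(336 − (x_{Kora} + x_{Mesa})) − 78x_{Kora} − 2x_{Kora}².
∂π/∂x_{Kora} = 258 − 6x_{Kora} − x_{Mesa} = 0, so x_{Kora} = 43 − (1/6)x_{Mesa}.
For Mesa: ∂π/∂x_{Mesa} = 241 − 2x_{Mesa} − x_{Kora} = 0 ⇒ x_{Mesa} = 120.5 − 0.5x_{Kora}.
Substituting the second reaction function into the first: x_{Kora} = 43 − (1/6)(120.5 − 0.5x_{Kora}), which gives (11/12)x_{Kora} = 275/12 ⇒ x_{Kora} = 25.
Then x_{Mesa} = 120.5 − 0.5·25 = 108.
Price P = 336 − 133 = 203.
Kora's profit: (203 − 78)·25 − 2(25)² = 1875.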